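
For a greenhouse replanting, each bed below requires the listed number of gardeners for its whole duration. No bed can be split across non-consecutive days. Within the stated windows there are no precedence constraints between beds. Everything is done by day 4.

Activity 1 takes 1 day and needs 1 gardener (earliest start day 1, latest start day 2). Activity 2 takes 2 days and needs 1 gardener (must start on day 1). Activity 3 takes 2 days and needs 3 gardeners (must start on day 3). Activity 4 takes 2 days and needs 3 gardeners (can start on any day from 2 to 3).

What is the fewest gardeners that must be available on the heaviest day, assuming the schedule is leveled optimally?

Schedule Activity 1@1, Activity 2@1, Activity 3@3, Activity 4@2: d1:2  d2:4  d3:6  d4:3 — peak 6.
No arrangement of the 4 feasible schedules does better.

6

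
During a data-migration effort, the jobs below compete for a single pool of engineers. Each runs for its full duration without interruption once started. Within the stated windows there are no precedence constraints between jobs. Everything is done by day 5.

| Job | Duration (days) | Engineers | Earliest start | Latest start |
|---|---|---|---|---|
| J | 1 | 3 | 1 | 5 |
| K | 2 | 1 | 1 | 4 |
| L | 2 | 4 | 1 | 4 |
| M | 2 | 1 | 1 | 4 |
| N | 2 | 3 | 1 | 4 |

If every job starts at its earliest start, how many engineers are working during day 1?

At early start, day 1 has: J, K, L, M, N.
Demand: 3 + 1 + 4 + 1 + 3 = 12.

12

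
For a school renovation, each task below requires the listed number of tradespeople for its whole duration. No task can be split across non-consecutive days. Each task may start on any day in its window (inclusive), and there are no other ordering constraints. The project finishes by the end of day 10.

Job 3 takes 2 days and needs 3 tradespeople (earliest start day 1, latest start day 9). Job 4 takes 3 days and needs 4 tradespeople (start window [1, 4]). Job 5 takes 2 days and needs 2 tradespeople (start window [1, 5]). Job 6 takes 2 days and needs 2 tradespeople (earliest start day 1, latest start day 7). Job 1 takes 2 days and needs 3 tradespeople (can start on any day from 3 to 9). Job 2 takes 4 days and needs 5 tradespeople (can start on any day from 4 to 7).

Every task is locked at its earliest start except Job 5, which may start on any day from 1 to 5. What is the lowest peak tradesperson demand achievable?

Job 5@1: d1:11  d2:11  d3:7  d4:8  d5:5  d6:5  d7:5  d8:0  d9:0  d10:0 → peak 11
Job 5@2: d1:9  d2:11  d3:9  d4:8  d5:5  d6:5  d7:5  d8:0  d9:0  d10:0 → peak 11
Job 5@3: d1:9  d2:9  d3:9  d4:10  d5:5  d6:5  d7:5  d8:0  d9:0  d10:0 → peak 10
Job 5@4: d1:9  d2:9  d3:7  d4:10  d5:7  d6:5  d7:5  d8:0  d9:0  d10:0 → peak 10
Job 5@5: d1:9  d2:9  d3:7  d4:8  d5:7  d6:7  d7:5  d8:0  d9:0  d10:0 → peak 9
Best is Job 5@5, peak 9.

9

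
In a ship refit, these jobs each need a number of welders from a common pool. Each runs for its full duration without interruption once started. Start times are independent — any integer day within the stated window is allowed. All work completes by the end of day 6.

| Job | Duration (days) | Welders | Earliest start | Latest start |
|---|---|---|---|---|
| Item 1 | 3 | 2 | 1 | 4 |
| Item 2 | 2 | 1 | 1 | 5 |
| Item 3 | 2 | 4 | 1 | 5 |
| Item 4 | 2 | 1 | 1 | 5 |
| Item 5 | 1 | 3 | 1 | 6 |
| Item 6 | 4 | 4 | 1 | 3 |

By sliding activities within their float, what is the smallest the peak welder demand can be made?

7

Early-start (Item 1@1, Item 2@1, Item 3@1, Item 4@1, Item 5@1, Item 6@1) gives peak 15: d1:15  d2:12  d3:6  d4:4  d5:0  d6:0.
Shift Item 4→3, Item 5→5, Item 6→3.
Schedule Item 1@1, Item 2@1, Item 3@1, Item 4@3, Item 5@5, Item 6@3: d1:7  d2:7  d3:7  d4:5  d5:7  d6:4 — peak 7.
Total welder-days = 37 over 6 days ⇒ peak ≥ ⌈37/6⌉ = 7, so 7 is optimal.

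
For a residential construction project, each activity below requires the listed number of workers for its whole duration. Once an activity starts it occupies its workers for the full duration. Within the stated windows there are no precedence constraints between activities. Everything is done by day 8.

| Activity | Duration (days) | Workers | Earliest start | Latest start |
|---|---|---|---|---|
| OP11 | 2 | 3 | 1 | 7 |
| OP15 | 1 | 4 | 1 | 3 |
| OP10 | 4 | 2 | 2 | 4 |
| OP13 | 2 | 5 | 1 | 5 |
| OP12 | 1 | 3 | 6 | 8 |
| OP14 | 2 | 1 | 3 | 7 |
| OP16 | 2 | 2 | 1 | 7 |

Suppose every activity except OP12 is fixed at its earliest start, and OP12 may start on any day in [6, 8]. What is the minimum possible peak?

14

OP12@6: d1:14  d2:12  d3:3  d4:3  d5:2  d6:3  d7:0  d8:0 → peak 14
OP12@7: d1:14  d2:12  d3:3  d4:3  d5:2  d6:0  d7:3  d8:0 → peak 14
OP12@8: d1:14  d2:12  d3:3  d4:3  d5:2  d6:0  d7:0  d8:3 → peak 14
Best is OP12@6, peak 14.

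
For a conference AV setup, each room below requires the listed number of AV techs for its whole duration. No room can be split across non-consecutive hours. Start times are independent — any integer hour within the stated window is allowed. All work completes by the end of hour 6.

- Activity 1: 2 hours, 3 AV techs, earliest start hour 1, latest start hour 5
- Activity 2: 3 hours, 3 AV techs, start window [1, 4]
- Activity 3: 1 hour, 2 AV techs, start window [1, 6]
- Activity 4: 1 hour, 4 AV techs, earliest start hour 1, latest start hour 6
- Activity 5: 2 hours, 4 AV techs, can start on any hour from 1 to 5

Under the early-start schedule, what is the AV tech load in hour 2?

At early start, hour 2 has: Activity 1, Activity 2, Activity 5.
Demand: 3 + 3 + 4 = 10.

10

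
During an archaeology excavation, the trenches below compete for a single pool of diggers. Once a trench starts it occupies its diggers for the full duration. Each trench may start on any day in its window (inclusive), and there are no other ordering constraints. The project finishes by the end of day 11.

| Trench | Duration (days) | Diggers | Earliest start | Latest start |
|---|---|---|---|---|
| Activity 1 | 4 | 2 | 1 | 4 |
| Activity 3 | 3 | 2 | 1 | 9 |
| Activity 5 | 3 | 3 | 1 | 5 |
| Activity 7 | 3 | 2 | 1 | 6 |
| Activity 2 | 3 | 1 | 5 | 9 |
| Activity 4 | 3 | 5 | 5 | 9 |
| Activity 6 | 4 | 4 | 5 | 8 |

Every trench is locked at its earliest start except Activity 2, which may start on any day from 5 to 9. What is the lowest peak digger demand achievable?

Activity 2@5: d1:9  d2:9  d3:9  d4:2  d5:10  d6:10  d7:10  d8:4  d9:0  d10:0  d11:0 → peak 10
Activity 2@6: d1:9  d2:9  d3:9  d4:2  d5:9  d6:10  d7:10  d8:5  d9:0  d10:0  d11:0 → peak 10
Activity 2@7: d1:9  d2:9  d3:9  d4:2  d5:9  d6:9  d7:10  d8:5  d9:1  d10:0  d11:0 → peak 10
Activity 2@8: d1:9  d2:9  d3:9  d4:2  d5:9  d6:9  d7:9  d8:5  d9:1  d10:1  d11:0 → peak 9
Activity 2@9: d1:9  d2:9  d3:9  d4:2  d5:9  d6:9  d7:9  d8:4  d9:1  d10:1  d11:1 → peak 9
Best is Activity 2@8, peak 9.

9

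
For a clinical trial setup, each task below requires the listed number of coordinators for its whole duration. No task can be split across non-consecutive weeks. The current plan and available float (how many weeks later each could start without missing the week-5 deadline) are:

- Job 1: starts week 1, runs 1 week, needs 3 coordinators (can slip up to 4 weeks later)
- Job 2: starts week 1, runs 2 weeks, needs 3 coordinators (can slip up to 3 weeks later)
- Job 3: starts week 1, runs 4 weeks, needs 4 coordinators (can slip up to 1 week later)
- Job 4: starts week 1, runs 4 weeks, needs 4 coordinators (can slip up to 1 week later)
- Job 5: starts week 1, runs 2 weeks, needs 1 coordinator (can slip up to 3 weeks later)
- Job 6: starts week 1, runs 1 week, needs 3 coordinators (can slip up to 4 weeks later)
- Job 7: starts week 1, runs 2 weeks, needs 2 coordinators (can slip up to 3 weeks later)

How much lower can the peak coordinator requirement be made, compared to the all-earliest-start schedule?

9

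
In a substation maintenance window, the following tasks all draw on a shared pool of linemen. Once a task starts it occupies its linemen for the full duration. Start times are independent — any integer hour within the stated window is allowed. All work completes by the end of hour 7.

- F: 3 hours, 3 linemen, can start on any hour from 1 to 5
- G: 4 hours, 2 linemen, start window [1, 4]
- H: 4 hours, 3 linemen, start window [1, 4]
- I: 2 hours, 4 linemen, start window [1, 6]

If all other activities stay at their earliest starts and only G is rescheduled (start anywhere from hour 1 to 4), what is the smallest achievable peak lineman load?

10

G@1: h1:12  h2:12  h3:8  h4:5  h5:0  h6:0  h7:0 → peak 12
G@2: h1:10  h2:12  h3:8  h4:5  h5:2  h6:0  h7:0 → peak 12
G@3: h1:10  h2:10  h3:8  h4:5  h5:2  h6:2  h7:0 → peak 10
G@4: h1:10  h2:10  h3:6  h4:5  h5:2  h6:2  h7:2 → peak 10
Best is G@3, peak 10.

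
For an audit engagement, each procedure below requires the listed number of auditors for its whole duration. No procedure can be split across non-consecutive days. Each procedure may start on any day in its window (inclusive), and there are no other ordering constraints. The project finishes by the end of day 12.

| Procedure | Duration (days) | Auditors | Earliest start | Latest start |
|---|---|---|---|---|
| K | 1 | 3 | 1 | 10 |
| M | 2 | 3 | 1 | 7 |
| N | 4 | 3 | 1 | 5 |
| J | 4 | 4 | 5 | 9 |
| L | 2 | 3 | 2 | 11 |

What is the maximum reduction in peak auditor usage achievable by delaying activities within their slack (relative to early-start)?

3

Early-start peak: d1:9  d2:9  d3:6  d4:3  d5:4  d6:4  d7:4  d8:4  d9:0  d10:0  d11:0  d12:0 ⇒ 9.
Leveled (K@1, M@1, N@2, J@6, L@3): d1:6  d2:6  d3:6  d4:6  d5:3  d6:4  d7:4  d8:4  d9:4  d10:0  d11:0  d12:0 ⇒ 6.
Reduction 9 − 6 = 3.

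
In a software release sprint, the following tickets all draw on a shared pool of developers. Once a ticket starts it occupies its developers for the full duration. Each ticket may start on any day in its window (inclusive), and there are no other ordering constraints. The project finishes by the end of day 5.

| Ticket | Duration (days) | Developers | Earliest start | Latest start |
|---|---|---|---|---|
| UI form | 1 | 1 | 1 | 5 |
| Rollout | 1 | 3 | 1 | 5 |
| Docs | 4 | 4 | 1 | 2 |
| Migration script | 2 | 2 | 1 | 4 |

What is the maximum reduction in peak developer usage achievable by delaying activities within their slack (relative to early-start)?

Early-start peak: d1:10  d2:6  d3:4  d4:4  d5:0 ⇒ 10.
Leveled (UI form@1, Rollout@1, Docs@2, Migration script@1): d1:6  d2:6  d3:4  d4:4  d5:4 ⇒ 6.
Reduction 10 − 6 = 4.

4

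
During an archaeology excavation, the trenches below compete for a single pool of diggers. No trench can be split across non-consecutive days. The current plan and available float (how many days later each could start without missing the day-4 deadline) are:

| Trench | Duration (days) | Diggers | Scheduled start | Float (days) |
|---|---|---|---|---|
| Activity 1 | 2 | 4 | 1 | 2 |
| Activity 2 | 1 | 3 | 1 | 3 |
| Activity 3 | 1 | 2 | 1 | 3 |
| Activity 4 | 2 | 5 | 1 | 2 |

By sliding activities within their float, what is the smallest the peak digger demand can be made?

7

Early-start (Activity 1@1, Activity 2@1, Activity 3@1, Activity 4@1) gives peak 14: d1:14  d2:9  d3:0  d4:0.
Shift Activity 3→2, Activity 4→3.
Schedule Activity 1@1, Activity 2@1, Activity 3@2, Activity 4@3: d1:7  d2:6  d3:5  d4:5 — peak 7.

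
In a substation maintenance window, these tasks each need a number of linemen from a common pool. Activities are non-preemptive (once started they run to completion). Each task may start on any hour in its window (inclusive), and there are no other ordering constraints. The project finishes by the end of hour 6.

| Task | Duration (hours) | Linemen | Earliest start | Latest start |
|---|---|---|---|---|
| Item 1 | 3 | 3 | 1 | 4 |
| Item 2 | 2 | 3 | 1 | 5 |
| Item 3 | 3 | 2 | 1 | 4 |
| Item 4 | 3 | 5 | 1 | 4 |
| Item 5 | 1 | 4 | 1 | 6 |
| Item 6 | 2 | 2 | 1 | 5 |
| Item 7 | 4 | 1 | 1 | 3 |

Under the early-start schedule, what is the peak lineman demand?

20

Early-start schedule: Item 1@1, Item 2@1, Item 3@1, Item 4@1, Item 5@1, Item 6@1, Item 7@1.
Load per hour: hour 1: 20, hour 2: 16, hour 3: 11, hour 4: 1, hour 5: 0, hour 6: 0.
Peak is 20.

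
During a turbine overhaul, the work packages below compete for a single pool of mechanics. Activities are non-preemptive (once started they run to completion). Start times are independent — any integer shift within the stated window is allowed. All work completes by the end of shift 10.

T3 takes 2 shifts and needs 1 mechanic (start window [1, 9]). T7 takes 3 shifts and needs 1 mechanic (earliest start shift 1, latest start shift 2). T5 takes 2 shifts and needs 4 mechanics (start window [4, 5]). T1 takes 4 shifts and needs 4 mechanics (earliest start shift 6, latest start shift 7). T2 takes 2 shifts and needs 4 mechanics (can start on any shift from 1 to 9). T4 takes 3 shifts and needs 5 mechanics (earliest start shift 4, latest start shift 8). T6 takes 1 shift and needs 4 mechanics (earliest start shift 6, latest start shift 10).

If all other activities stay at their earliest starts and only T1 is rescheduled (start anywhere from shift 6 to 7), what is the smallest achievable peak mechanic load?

9

T1@6: s1:6  s2:6  s3:1  s4:9  s5:9  s6:13  s7:4  s8:4  s9:4  s10:0 → peak 13
T1@7: s1:6  s2:6  s3:1  s4:9  s5:9  s6:9  s7:4  s8:4  s9:4  s10:4 → peak 9
Best is T1@7, peak 9.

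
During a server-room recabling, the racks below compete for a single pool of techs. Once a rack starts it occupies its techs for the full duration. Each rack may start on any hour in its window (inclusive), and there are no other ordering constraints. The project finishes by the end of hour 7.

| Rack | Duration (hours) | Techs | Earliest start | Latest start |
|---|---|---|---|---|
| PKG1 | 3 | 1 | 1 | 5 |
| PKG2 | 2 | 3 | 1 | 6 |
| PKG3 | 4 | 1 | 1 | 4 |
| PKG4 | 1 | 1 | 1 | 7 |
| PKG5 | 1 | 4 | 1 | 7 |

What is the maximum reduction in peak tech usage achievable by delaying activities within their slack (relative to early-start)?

Early-start peak: h1:10  h2:5  h3:2  h4:1  h5:0  h6:0  h7:0 ⇒ 10.
Leveled (PKG1@1, PKG2@1, PKG3@3, PKG4@3, PKG5@7): h1:4  h2:4  h3:3  h4:1  h5:1  h6:1  h7:4 ⇒ 4.
Reduction 10 − 4 = 6.

6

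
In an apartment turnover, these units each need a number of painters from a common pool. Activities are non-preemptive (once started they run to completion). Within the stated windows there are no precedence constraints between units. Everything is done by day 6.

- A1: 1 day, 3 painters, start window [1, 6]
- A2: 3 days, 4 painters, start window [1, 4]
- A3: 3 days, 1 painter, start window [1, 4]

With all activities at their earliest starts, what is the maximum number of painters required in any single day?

8

Early-start schedule: A1@1, A2@1, A3@1.
Load per day: day 1: 8, day 2: 5, day 3: 5, day 4: 0, day 5: 0, day 6: 0.
Peak is 8.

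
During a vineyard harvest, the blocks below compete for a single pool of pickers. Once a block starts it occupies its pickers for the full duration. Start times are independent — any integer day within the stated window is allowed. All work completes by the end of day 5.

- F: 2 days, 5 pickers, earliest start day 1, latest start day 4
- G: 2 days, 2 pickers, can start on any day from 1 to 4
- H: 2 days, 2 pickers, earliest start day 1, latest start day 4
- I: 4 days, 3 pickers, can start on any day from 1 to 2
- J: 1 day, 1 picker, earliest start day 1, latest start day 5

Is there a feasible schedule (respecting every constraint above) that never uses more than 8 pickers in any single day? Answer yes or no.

Schedule F@1, G@3, H@3, I@1, J@3: d1:8  d2:8  d3:8  d4:7  d5:0 — peak 8 ≤ 8.

yes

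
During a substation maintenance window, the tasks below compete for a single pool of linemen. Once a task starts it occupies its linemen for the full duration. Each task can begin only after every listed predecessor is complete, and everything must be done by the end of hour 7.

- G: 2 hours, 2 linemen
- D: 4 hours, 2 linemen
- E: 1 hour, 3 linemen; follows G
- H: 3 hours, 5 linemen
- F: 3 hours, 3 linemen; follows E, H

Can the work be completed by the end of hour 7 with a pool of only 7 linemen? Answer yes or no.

yes

Schedule G@1, D@3, E@4, H@1, F@5: h1:7  h2:7  h3:7  h4:5  h5:5  h6:5  h7:3 — peak 7 ≤ 7.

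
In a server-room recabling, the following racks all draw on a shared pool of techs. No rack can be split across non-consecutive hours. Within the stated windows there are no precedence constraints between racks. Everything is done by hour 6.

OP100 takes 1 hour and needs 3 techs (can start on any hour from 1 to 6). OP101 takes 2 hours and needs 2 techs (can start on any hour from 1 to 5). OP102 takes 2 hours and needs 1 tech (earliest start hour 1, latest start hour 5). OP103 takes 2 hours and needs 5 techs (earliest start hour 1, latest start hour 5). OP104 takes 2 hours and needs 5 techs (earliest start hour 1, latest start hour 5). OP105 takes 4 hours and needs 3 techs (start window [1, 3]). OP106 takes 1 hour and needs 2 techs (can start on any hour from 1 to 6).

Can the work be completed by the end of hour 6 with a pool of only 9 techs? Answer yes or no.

yes

Schedule OP100@1, OP101@1, OP102@1, OP103@2, OP104@4, OP105@3, OP106@1: h1:8  h2:8  h3:8  h4:8  h5:8  h6:3 — peak 8 ≤ 9.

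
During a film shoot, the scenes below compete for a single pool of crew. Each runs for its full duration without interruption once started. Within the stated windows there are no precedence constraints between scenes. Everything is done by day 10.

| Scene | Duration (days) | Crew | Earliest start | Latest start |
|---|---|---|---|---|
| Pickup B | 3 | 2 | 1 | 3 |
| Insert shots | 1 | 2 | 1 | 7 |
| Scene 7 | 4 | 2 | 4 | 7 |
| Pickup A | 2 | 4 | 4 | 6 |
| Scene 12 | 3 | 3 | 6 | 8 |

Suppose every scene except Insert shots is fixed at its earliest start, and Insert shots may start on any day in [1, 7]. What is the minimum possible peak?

6

Insert shots@1: d1:4  d2:2  d3:2  d4:6  d5:6  d6:5  d7:5  d8:3  d9:0  d10:0 → peak 6
Insert shots@2: d1:2  d2:4  d3:2  d4:6  d5:6  d6:5  d7:5  d8:3  d9:0  d10:0 → peak 6
Insert shots@3: d1:2  d2:2  d3:4  d4:6  d5:6  d6:5  d7:5  d8:3  d9:0  d10:0 → peak 6
Insert shots@4: d1:2  d2:2  d3:2  d4:8  d5:6  d6:5  d7:5  d8:3  d9:0  d10:0 → peak 8
Insert shots@5: d1:2  d2:2  d3:2  d4:6  d5:8  d6:5  d7:5  d8:3  d9:0  d10:0 → peak 8
Insert shots@6: d1:2  d2:2  d3:2  d4:6  d5:6  d6:7  d7:5  d8:3  d9:0  d10:0 → peak 7
Insert shots@7: d1:2  d2:2  d3:2  d4:6  d5:6  d6:5  d7:7  d8:3  d9:0  d10:0 → peak 7
Best is Insert shots@1, peak 6.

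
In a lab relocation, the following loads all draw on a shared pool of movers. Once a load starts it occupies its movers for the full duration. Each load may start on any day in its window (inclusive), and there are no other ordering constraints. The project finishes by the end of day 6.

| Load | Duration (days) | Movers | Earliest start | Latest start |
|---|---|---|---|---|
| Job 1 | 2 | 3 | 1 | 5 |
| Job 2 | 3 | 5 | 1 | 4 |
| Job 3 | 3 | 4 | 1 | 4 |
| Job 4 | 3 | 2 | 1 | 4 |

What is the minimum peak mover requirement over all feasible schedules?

7

Early-start (Job 1@1, Job 2@1, Job 3@1, Job 4@1) gives peak 14: d1:14  d2:14  d3:11  d4:0  d5:0  d6:0.
Shift Job 2→4, Job 4→3.
Schedule Job 1@1, Job 2@4, Job 3@1, Job 4@3: d1:7  d2:7  d3:6  d4:7  d5:7  d6:5 — peak 7.
Total mover-days = 39 over 6 days ⇒ peak ≥ ⌈39/6⌉ = 7, so 7 is optimal.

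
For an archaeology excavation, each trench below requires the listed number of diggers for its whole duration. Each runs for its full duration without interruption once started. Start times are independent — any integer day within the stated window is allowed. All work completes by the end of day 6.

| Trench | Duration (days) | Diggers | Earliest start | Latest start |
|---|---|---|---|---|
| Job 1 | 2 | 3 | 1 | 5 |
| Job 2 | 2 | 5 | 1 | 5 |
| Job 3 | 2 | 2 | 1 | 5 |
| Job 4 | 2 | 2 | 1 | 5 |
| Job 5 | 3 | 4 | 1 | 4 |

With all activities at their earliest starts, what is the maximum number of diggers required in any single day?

Early-start schedule: Job 1@1, Job 2@1, Job 3@1, Job 4@1, Job 5@1.
Load per day: day 1: 16, day 2: 16, day 3: 4, day 4: 0, day 5: 0, day 6: 0.
Peak is 16.

16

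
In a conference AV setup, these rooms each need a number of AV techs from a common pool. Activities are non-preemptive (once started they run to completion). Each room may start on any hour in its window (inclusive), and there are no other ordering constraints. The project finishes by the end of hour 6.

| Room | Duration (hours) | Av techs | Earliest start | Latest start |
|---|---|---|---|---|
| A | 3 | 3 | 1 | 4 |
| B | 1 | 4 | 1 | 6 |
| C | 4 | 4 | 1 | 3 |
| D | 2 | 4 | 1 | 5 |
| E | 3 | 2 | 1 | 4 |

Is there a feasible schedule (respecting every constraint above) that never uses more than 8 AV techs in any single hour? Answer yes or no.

no

The minimum achievable peak is 9; 8 < 9, so no feasible schedule stays within the cap.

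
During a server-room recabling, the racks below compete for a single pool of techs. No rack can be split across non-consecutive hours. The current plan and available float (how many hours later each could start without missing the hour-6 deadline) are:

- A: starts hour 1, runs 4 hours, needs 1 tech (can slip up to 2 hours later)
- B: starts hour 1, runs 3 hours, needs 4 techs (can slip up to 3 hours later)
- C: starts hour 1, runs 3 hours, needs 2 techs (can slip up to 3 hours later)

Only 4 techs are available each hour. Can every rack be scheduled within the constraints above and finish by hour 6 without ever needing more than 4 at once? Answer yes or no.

no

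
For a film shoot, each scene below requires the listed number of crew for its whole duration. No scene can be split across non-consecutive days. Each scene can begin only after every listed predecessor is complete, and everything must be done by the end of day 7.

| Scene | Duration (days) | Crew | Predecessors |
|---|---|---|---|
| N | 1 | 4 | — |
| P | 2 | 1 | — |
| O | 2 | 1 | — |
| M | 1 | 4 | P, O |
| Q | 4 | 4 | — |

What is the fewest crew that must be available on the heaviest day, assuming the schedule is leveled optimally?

5

Early-start (N@1, P@1, O@1, M@3, Q@1) gives peak 10: d1:10  d2:6  d3:8  d4:4  d5:0  d6:0  d7:0.
Shift O→2, M→7, Q→3.
Schedule N@1, P@1, O@2, M@7, Q@3: d1:5  d2:2  d3:5  d4:4  d5:4  d6:4  d7:4 — peak 5.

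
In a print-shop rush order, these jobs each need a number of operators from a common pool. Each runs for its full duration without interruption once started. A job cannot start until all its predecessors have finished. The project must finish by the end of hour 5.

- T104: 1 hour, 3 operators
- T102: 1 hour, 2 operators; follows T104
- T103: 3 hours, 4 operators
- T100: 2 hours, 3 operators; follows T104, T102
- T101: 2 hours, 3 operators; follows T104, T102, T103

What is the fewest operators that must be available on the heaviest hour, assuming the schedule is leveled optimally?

7

Schedule T104@1, T102@2, T103@1, T100@3, T101@4: h1:7  h2:6  h3:7  h4:6  h5:3 — peak 7.
No arrangement of the 4 feasible schedules does better.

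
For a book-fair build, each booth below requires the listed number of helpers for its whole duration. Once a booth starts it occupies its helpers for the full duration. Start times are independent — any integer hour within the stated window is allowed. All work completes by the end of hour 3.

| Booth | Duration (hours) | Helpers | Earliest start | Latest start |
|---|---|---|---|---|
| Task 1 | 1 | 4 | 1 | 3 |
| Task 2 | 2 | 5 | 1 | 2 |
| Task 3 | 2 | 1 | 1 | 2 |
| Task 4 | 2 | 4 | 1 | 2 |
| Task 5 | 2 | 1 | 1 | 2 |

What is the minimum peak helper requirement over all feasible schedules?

11

Early-start (Task 1@1, Task 2@1, Task 3@1, Task 4@1, Task 5@1) gives peak 15: h1:15  h2:11  h3:0.
Shift Task 4→2.
Schedule Task 1@1, Task 2@1, Task 3@1, Task 4@2, Task 5@1: h1:11  h2:11  h3:4 — peak 11.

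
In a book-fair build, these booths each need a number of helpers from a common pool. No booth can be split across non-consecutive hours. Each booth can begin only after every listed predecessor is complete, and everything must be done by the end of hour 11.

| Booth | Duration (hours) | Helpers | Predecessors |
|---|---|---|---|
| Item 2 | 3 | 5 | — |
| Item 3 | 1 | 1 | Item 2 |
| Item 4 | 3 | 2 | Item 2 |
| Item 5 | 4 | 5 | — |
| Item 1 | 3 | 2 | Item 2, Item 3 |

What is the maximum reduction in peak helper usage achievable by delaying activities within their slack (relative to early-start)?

Early-start peak: h1:10  h2:10  h3:10  h4:8  h5:4  h6:4  h7:2  h8:0  h9:0  h10:0  h11:0 ⇒ 10.
Leveled (Item 2@1, Item 3@4, Item 4@4, Item 5@8, Item 1@5): h1:5  h2:5  h3:5  h4:3  h5:4  h6:4  h7:2  h8:5  h9:5  h10:5  h11:5 ⇒ 5.
Reduction 10 − 5 = 5.

5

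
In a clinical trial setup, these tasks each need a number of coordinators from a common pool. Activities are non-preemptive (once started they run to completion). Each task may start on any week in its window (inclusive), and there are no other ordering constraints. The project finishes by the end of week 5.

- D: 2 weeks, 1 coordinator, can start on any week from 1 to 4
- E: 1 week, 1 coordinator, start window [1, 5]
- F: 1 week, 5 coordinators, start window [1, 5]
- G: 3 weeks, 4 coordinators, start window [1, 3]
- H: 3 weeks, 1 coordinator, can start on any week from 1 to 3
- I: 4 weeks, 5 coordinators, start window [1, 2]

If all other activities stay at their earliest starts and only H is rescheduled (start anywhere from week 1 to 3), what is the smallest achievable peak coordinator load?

16

H@1: w1:17  w2:11  w3:10  w4:5  w5:0 → peak 17
H@2: w1:16  w2:11  w3:10  w4:6  w5:0 → peak 16
H@3: w1:16  w2:10  w3:10  w4:6  w5:1 → peak 16
Best is H@2, peak 16.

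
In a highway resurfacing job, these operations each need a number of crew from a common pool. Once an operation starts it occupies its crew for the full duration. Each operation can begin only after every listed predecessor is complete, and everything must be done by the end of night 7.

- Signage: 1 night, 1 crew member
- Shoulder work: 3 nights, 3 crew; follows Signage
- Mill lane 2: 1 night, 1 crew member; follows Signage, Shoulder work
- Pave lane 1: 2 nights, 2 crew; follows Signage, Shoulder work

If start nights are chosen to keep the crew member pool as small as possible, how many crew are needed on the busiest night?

3

Schedule Signage@1, Shoulder work@2, Mill lane 2@5, Pave lane 1@5: n1:1  n2:3  n3:3  n4:3  n5:3  n6:2  n7:0 — peak 3.
Total crew member-nights = 15 over 7 nights ⇒ peak ≥ ⌈15/7⌉ = 3, so 3 is optimal.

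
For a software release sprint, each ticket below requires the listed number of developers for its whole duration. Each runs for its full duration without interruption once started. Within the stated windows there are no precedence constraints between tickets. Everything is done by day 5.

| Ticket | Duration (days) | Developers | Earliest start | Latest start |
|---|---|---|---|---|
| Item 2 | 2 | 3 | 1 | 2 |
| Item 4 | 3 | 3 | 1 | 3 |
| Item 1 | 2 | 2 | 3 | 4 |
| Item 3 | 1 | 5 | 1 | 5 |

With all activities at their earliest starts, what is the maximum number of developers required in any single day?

Early-start schedule: Item 2@1, Item 4@1, Item 1@3, Item 3@1.
Load per day: day 1: 11, day 2: 6, day 3: 5, day 4: 2, day 5: 0.
Peak is 11.

11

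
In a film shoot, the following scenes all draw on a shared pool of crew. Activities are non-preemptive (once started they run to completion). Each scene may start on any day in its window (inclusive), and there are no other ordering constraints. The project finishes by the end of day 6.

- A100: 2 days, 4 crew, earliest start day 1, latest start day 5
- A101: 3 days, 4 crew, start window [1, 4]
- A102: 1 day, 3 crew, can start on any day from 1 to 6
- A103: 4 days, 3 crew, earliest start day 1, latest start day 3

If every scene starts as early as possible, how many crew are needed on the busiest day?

Early-start schedule: A100@1, A101@1, A102@1, A103@1.
Load per day: day 1: 14, day 2: 11, day 3: 7, day 4: 3, day 5: 0, day 6: 0.
Peak is 14.

14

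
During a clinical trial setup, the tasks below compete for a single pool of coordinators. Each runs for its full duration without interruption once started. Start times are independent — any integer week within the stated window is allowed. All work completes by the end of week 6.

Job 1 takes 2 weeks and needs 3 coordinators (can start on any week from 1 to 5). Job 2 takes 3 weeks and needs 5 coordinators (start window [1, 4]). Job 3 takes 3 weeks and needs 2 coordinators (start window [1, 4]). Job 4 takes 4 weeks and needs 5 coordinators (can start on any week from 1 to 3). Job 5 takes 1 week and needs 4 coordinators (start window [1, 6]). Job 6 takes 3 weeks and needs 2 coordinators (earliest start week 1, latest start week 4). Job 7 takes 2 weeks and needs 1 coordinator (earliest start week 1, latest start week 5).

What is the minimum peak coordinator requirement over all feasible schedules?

11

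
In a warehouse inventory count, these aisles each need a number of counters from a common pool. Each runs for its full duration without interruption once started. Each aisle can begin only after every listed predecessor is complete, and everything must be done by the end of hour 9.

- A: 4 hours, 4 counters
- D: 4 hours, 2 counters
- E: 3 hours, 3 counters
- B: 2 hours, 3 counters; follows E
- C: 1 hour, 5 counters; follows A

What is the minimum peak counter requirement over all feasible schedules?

7

Early-start (A@1, D@1, E@1, B@4, C@5) gives peak 9: h1:9  h2:9  h3:9  h4:9  h5:8  h6:0  h7:0  h8:0  h9:0.
Shift D→4, B→5, C→7.
Schedule A@1, D@4, E@1, B@5, C@7: h1:7  h2:7  h3:7  h4:6  h5:5  h6:5  h7:7  h8:0  h9:0 — peak 7.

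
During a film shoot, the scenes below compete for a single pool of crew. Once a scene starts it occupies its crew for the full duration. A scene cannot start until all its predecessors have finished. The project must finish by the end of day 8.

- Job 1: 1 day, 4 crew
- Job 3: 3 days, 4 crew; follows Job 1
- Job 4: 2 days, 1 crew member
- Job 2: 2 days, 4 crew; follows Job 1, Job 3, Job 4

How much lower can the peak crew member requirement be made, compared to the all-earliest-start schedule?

1

Early-start peak: d1:5  d2:5  d3:4  d4:4  d5:4  d6:4  d7:0  d8:0 ⇒ 5.
Leveled (Job 1@1, Job 3@2, Job 4@5, Job 2@7): d1:4  d2:4  d3:4  d4:4  d5:1  d6:1  d7:4  d8:4 ⇒ 4.
Reduction 5 − 4 = 1.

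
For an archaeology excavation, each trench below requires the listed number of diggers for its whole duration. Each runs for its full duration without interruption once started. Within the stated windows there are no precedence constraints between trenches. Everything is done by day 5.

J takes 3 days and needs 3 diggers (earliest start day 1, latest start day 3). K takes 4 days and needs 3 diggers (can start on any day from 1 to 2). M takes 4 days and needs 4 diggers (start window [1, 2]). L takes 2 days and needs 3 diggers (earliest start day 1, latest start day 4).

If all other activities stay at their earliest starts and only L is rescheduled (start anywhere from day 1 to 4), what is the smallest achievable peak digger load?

10

L@1: d1:13  d2:13  d3:10  d4:7  d5:0 → peak 13
L@2: d1:10  d2:13  d3:13  d4:7  d5:0 → peak 13
L@3: d1:10  d2:10  d3:13  d4:10  d5:0 → peak 13
L@4: d1:10  d2:10  d3:10  d4:10  d5:3 → peak 10
Best is L@4, peak 10.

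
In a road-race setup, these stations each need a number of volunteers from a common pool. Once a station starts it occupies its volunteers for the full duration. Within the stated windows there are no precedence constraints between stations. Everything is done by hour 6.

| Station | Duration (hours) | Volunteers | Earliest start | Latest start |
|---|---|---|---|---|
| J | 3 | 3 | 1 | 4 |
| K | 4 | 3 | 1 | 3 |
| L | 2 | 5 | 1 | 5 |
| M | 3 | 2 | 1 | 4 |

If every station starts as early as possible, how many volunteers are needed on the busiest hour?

13

Early-start schedule: J@1, K@1, L@1, M@1.
Load per hour: hour 1: 13, hour 2: 13, hour 3: 8, hour 4: 3, hour 5: 0, hour 6: 0.
Peak is 13.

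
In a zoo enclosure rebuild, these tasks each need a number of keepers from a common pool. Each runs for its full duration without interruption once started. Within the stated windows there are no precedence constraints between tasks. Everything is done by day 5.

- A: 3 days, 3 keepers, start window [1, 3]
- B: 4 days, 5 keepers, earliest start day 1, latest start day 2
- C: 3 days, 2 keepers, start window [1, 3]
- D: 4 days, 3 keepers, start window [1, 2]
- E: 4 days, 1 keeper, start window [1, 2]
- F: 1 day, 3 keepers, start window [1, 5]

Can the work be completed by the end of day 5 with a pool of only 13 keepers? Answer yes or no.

no

The minimum achievable peak is 14; 13 < 14, so no feasible schedule stays within the cap.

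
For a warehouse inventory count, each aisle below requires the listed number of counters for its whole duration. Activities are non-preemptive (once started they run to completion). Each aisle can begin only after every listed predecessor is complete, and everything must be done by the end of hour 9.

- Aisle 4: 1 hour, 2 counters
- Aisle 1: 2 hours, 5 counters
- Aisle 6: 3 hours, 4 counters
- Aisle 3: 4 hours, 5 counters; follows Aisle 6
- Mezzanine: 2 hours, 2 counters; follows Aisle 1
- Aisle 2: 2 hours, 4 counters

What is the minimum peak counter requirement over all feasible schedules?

8

Early-start (Aisle 4@1, Aisle 1@1, Aisle 6@1, Aisle 3@4, Mezzanine@3, Aisle 2@1) gives peak 15: h1:15  h2:13  h3:6  h4:7  h5:5  h6:5  h7:5  h8:0  h9:0.
Shift Aisle 6→3, Aisle 3→6, Mezzanine→5, Aisle 2→3.
Schedule Aisle 4@1, Aisle 1@1, Aisle 6@3, Aisle 3@6, Mezzanine@5, Aisle 2@3: h1:7  h2:5  h3:8  h4:8  h5:6  h6:7  h7:5  h8:5  h9:5 — peak 8.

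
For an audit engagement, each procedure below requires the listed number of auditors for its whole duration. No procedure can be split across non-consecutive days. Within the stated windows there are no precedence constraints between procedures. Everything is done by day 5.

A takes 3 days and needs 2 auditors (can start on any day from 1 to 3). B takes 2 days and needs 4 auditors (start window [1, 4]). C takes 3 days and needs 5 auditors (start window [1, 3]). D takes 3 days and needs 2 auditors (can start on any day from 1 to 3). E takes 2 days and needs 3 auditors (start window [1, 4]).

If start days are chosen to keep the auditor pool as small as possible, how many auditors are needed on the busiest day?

9

Early-start (A@1, B@1, C@1, D@1, E@1) gives peak 16: d1:16  d2:16  d3:9  d4:0  d5:0.
Shift C→3, E→4.
Schedule A@1, B@1, C@3, D@1, E@4: d1:8  d2:8  d3:9  d4:8  d5:8 — peak 9.
Total auditor-days = 41 over 5 days ⇒ peak ≥ ⌈41/5⌉ = 9, so 9 is optimal.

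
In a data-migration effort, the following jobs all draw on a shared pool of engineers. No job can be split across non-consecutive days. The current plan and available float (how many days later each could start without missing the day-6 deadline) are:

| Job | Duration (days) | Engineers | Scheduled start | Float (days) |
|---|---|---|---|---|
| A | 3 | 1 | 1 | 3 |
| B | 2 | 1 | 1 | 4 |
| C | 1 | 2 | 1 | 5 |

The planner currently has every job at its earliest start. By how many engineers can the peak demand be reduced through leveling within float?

Early-start peak: d1:4  d2:2  d3:1  d4:0  d5:0  d6:0 ⇒ 4.
Leveled (A@1, B@1, C@4): d1:2  d2:2  d3:1  d4:2  d5:0  d6:0 ⇒ 2.
Reduction 4 − 2 = 2.

2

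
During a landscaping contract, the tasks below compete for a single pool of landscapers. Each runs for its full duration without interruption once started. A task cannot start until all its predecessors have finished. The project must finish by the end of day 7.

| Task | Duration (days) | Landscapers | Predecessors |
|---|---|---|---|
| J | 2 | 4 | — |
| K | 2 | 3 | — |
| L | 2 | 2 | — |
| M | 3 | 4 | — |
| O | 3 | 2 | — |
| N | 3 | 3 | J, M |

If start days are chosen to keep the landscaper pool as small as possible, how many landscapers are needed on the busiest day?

Early-start (J@1, K@1, L@1, M@1, O@1, N@4) gives peak 15: d1:15  d2:15  d3:6  d4:3  d5:3  d6:3  d7:0.
Shift K→3, L→4, O→4, N→5.
Schedule J@1, K@3, L@4, M@1, O@4, N@5: d1:8  d2:8  d3:7  d4:7  d5:7  d6:5  d7:3 — peak 8.

8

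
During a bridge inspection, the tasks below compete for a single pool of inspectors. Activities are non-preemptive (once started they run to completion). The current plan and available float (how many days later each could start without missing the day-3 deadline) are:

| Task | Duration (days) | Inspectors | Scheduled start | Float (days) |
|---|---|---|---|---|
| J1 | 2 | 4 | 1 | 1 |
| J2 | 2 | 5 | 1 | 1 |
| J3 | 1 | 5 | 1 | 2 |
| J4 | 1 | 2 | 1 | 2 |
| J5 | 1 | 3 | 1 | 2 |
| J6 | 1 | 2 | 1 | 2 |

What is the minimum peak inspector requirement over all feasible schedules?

Early-start (J1@1, J2@1, J3@1, J4@1, J5@1, J6@1) gives peak 21: d1:21  d2:9  d3:0.
Shift J3→3, J5→3, J6→2.
Schedule J1@1, J2@1, J3@3, J4@1, J5@3, J6@2: d1:11  d2:11  d3:8 — peak 11.

11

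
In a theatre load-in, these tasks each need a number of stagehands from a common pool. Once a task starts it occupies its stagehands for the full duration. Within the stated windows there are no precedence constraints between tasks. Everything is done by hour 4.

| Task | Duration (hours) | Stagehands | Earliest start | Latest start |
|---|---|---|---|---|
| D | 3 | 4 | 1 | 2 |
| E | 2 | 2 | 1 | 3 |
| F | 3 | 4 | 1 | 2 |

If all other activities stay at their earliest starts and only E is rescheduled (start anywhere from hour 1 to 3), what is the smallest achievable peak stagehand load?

E@1: h1:10  h2:10  h3:8  h4:0 → peak 10
E@2: h1:8  h2:10  h3:10  h4:0 → peak 10
E@3: h1:8  h2:8  h3:10  h4:2 → peak 10
Best is E@1, peak 10.

10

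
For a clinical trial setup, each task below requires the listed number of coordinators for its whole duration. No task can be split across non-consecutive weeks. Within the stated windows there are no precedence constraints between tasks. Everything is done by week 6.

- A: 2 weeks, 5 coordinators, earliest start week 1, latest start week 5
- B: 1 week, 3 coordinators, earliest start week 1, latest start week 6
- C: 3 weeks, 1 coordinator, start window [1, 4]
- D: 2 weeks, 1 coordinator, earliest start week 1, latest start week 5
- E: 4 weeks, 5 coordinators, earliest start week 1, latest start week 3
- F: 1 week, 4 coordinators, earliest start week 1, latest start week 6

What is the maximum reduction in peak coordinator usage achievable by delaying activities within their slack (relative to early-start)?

Early-start peak: w1:19  w2:12  w3:6  w4:5  w5:0  w6:0 ⇒ 19.
Leveled (A@1, B@1, C@1, D@2, E@3, F@4): w1:9  w2:7  w3:7  w4:9  w5:5  w6:5 ⇒ 9.
Reduction 19 − 9 = 10.

10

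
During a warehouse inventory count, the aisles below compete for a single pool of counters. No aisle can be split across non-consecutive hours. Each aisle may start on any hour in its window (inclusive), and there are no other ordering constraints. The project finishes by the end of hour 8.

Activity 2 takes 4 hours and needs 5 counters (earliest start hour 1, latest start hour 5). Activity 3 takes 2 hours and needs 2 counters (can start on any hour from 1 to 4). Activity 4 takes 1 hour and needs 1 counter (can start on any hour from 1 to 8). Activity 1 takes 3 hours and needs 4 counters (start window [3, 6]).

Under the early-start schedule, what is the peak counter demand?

9

Early-start schedule: Activity 2@1, Activity 3@1, Activity 4@1, Activity 1@3.
Load per hour: hour 1: 8, hour 2: 7, hour 3: 9, hour 4: 9, hour 5: 4, hour 6: 0, hour 7: 0, hour 8: 0.
Peak is 9.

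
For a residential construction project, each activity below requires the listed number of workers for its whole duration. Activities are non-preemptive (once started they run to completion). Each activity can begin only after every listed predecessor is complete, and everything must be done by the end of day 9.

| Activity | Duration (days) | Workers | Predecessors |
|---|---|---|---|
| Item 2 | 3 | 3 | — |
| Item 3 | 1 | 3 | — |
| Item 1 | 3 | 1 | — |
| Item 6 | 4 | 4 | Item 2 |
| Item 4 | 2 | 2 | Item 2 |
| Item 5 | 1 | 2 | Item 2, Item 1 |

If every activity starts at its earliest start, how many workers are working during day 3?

4

At early start, day 3 has: Item 2, Item 1.
Demand: 3 + 1 = 4.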